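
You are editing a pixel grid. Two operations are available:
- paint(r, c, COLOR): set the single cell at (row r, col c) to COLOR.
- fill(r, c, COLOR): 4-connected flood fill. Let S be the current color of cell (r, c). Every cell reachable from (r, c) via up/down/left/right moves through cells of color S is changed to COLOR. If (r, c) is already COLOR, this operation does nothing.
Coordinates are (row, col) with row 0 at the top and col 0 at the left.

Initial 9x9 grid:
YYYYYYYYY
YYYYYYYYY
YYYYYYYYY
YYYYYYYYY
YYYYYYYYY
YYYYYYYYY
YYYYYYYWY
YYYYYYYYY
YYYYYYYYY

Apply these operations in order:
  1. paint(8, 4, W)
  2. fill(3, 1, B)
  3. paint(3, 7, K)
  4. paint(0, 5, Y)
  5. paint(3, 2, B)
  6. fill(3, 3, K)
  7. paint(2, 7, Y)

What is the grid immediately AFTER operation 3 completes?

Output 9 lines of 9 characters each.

Answer: BBBBBBBBB
BBBBBBBBB
BBBBBBBBB
BBBBBBBKB
BBBBBBBBB
BBBBBBBBB
BBBBBBBWB
BBBBBBBBB
BBBBWBBBB

Derivation:
After op 1 paint(8,4,W):
YYYYYYYYY
YYYYYYYYY
YYYYYYYYY
YYYYYYYYY
YYYYYYYYY
YYYYYYYYY
YYYYYYYWY
YYYYYYYYY
YYYYWYYYY
After op 2 fill(3,1,B) [79 cells changed]:
BBBBBBBBB
BBBBBBBBB
BBBBBBBBB
BBBBBBBBB
BBBBBBBBB
BBBBBBBBB
BBBBBBBWB
BBBBBBBBB
BBBBWBBBB
After op 3 paint(3,7,K):
BBBBBBBBB
BBBBBBBBB
BBBBBBBBB
BBBBBBBKB
BBBBBBBBB
BBBBBBBBB
BBBBBBBWB
BBBBBBBBB
BBBBWBBBB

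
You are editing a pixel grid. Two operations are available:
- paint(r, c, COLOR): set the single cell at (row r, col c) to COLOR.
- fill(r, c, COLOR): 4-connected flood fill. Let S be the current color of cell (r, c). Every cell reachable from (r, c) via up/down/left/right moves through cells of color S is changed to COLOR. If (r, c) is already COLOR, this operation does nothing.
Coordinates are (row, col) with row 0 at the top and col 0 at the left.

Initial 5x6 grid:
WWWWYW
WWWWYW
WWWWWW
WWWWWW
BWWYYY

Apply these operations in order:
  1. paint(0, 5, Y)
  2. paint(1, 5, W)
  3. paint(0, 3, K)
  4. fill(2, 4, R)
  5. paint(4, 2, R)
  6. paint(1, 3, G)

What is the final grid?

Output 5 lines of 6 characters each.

After op 1 paint(0,5,Y):
WWWWYY
WWWWYW
WWWWWW
WWWWWW
BWWYYY
After op 2 paint(1,5,W):
WWWWYY
WWWWYW
WWWWWW
WWWWWW
BWWYYY
After op 3 paint(0,3,K):
WWWKYY
WWWWYW
WWWWWW
WWWWWW
BWWYYY
After op 4 fill(2,4,R) [22 cells changed]:
RRRKYY
RRRRYR
RRRRRR
RRRRRR
BRRYYY
After op 5 paint(4,2,R):
RRRKYY
RRRRYR
RRRRRR
RRRRRR
BRRYYY
After op 6 paint(1,3,G):
RRRKYY
RRRGYR
RRRRRR
RRRRRR
BRRYYY

Answer: RRRKYY
RRRGYR
RRRRRR
RRRRRR
BRRYYY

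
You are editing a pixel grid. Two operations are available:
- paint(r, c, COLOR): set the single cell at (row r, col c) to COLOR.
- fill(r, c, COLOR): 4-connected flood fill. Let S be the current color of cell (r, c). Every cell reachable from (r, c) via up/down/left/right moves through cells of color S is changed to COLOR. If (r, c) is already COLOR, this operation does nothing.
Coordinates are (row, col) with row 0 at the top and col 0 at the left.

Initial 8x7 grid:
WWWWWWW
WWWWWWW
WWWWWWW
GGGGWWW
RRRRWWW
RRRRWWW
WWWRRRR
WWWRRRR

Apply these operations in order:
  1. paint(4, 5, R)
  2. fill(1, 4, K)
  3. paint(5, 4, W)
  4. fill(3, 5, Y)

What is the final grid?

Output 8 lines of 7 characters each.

Answer: YYYYYYY
YYYYYYY
YYYYYYY
GGGGYYY
RRRRYRY
RRRRWYY
WWWRRRR
WWWRRRR

Derivation:
After op 1 paint(4,5,R):
WWWWWWW
WWWWWWW
WWWWWWW
GGGGWWW
RRRRWRW
RRRRWWW
WWWRRRR
WWWRRRR
After op 2 fill(1,4,K) [29 cells changed]:
KKKKKKK
KKKKKKK
KKKKKKK
GGGGKKK
RRRRKRK
RRRRKKK
WWWRRRR
WWWRRRR
After op 3 paint(5,4,W):
KKKKKKK
KKKKKKK
KKKKKKK
GGGGKKK
RRRRKRK
RRRRWKK
WWWRRRR
WWWRRRR
After op 4 fill(3,5,Y) [28 cells changed]:
YYYYYYY
YYYYYYY
YYYYYYY
GGGGYYY
RRRRYRY
RRRRWYY
WWWRRRR
WWWRRRR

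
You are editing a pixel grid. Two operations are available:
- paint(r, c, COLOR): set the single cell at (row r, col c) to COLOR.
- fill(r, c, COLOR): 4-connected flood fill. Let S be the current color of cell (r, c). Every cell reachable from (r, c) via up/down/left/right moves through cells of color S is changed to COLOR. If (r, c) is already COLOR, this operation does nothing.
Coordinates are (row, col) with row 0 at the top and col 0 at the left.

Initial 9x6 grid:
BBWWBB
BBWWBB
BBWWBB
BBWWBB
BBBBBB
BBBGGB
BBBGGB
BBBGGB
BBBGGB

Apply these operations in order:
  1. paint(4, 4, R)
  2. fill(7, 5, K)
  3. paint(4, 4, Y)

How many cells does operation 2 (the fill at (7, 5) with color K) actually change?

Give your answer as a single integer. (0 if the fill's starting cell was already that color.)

Answer: 13

Derivation:
After op 1 paint(4,4,R):
BBWWBB
BBWWBB
BBWWBB
BBWWBB
BBBBRB
BBBGGB
BBBGGB
BBBGGB
BBBGGB
After op 2 fill(7,5,K) [13 cells changed]:
BBWWKK
BBWWKK
BBWWKK
BBWWKK
BBBBRK
BBBGGK
BBBGGK
BBBGGK
BBBGGK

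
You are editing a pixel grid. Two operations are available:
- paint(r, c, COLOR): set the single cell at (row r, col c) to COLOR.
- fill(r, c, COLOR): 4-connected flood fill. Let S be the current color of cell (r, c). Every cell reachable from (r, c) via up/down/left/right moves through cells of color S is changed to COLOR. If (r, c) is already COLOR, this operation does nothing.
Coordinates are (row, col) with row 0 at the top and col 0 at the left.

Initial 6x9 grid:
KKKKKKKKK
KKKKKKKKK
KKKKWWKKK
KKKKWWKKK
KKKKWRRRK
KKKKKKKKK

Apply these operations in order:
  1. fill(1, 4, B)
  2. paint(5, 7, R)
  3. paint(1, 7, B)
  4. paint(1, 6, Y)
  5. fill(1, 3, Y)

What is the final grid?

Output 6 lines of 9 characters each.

Answer: YYYYYYYYY
YYYYYYYYY
YYYYWWYYY
YYYYWWYYY
YYYYWRRRY
YYYYYYYRY

Derivation:
After op 1 fill(1,4,B) [46 cells changed]:
BBBBBBBBB
BBBBBBBBB
BBBBWWBBB
BBBBWWBBB
BBBBWRRRB
BBBBBBBBB
After op 2 paint(5,7,R):
BBBBBBBBB
BBBBBBBBB
BBBBWWBBB
BBBBWWBBB
BBBBWRRRB
BBBBBBBRB
After op 3 paint(1,7,B):
BBBBBBBBB
BBBBBBBBB
BBBBWWBBB
BBBBWWBBB
BBBBWRRRB
BBBBBBBRB
After op 4 paint(1,6,Y):
BBBBBBBBB
BBBBBBYBB
BBBBWWBBB
BBBBWWBBB
BBBBWRRRB
BBBBBBBRB
After op 5 fill(1,3,Y) [44 cells changed]:
YYYYYYYYY
YYYYYYYYY
YYYYWWYYY
YYYYWWYYY
YYYYWRRRY
YYYYYYYRY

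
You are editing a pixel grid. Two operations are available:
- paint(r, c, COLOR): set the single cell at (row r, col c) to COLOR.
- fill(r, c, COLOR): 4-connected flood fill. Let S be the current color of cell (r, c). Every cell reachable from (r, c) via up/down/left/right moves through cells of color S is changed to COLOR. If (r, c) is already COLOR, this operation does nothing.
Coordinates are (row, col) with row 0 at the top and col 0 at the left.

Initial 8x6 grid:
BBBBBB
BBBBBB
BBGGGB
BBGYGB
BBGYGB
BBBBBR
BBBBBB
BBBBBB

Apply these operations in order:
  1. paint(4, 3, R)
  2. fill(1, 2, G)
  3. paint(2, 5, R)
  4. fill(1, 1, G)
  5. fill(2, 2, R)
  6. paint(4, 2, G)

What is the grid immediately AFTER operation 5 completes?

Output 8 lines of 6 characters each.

After op 1 paint(4,3,R):
BBBBBB
BBBBBB
BBGGGB
BBGYGB
BBGRGB
BBBBBR
BBBBBB
BBBBBB
After op 2 fill(1,2,G) [38 cells changed]:
GGGGGG
GGGGGG
GGGGGG
GGGYGG
GGGRGG
GGGGGR
GGGGGG
GGGGGG
After op 3 paint(2,5,R):
GGGGGG
GGGGGG
GGGGGR
GGGYGG
GGGRGG
GGGGGR
GGGGGG
GGGGGG
After op 4 fill(1,1,G) [0 cells changed]:
GGGGGG
GGGGGG
GGGGGR
GGGYGG
GGGRGG
GGGGGR
GGGGGG
GGGGGG
After op 5 fill(2,2,R) [44 cells changed]:
RRRRRR
RRRRRR
RRRRRR
RRRYRR
RRRRRR
RRRRRR
RRRRRR
RRRRRR

Answer: RRRRRR
RRRRRR
RRRRRR
RRRYRR
RRRRRR
RRRRRR
RRRRRR
RRRRRR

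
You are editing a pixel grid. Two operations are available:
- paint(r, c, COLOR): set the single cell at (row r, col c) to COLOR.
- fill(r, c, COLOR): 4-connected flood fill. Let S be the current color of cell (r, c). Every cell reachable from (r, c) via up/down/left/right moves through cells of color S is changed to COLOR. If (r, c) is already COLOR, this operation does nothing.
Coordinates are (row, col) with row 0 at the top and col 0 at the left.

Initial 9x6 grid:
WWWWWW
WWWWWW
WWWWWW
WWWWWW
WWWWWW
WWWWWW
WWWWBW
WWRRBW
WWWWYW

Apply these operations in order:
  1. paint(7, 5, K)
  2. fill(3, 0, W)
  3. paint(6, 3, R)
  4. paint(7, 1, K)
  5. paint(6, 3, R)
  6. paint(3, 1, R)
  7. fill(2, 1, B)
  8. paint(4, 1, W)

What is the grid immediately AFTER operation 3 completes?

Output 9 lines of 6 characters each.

Answer: WWWWWW
WWWWWW
WWWWWW
WWWWWW
WWWWWW
WWWWWW
WWWRBW
WWRRBK
WWWWYW

Derivation:
After op 1 paint(7,5,K):
WWWWWW
WWWWWW
WWWWWW
WWWWWW
WWWWWW
WWWWWW
WWWWBW
WWRRBK
WWWWYW
After op 2 fill(3,0,W) [0 cells changed]:
WWWWWW
WWWWWW
WWWWWW
WWWWWW
WWWWWW
WWWWWW
WWWWBW
WWRRBK
WWWWYW
After op 3 paint(6,3,R):
WWWWWW
WWWWWW
WWWWWW
WWWWWW
WWWWWW
WWWWWW
WWWRBW
WWRRBK
WWWWYW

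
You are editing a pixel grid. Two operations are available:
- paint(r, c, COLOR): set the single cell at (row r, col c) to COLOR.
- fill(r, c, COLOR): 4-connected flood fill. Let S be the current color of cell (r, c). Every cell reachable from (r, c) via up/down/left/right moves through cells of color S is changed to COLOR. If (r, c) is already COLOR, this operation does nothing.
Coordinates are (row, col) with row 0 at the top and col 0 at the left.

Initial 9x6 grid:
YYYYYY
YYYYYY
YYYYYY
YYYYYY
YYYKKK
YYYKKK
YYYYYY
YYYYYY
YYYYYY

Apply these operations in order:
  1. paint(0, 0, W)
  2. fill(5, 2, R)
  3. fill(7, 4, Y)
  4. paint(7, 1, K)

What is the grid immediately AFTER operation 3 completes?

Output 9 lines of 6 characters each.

Answer: WYYYYY
YYYYYY
YYYYYY
YYYYYY
YYYKKK
YYYKKK
YYYYYY
YYYYYY
YYYYYY

Derivation:
After op 1 paint(0,0,W):
WYYYYY
YYYYYY
YYYYYY
YYYYYY
YYYKKK
YYYKKK
YYYYYY
YYYYYY
YYYYYY
After op 2 fill(5,2,R) [47 cells changed]:
WRRRRR
RRRRRR
RRRRRR
RRRRRR
RRRKKK
RRRKKK
RRRRRR
RRRRRR
RRRRRR
After op 3 fill(7,4,Y) [47 cells changed]:
WYYYYY
YYYYYY
YYYYYY
YYYYYY
YYYKKK
YYYKKK
YYYYYY
YYYYYY
YYYYYY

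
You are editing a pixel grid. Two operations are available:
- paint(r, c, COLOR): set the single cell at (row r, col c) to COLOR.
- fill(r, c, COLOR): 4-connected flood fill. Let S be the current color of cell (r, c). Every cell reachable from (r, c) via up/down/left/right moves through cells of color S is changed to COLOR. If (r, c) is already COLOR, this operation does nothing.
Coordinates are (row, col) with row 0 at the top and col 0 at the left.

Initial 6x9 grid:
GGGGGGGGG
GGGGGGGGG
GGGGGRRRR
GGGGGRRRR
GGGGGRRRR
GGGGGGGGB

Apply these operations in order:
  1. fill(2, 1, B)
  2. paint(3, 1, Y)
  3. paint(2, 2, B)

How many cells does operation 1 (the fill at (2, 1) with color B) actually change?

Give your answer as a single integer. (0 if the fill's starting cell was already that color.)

Answer: 41

Derivation:
After op 1 fill(2,1,B) [41 cells changed]:
BBBBBBBBB
BBBBBBBBB
BBBBBRRRR
BBBBBRRRR
BBBBBRRRR
BBBBBBBBB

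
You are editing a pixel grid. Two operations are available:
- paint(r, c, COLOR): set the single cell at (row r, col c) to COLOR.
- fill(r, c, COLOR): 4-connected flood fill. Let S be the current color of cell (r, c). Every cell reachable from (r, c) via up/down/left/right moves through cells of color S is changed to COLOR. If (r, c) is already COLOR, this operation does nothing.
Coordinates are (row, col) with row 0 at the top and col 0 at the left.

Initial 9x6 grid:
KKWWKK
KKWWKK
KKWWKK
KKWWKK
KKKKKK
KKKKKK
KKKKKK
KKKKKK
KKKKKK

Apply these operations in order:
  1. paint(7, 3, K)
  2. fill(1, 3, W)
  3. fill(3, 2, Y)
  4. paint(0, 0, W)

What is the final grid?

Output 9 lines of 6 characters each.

Answer: WKYYKK
KKYYKK
KKYYKK
KKYYKK
KKKKKK
KKKKKK
KKKKKK
KKKKKK
KKKKKK

Derivation:
After op 1 paint(7,3,K):
KKWWKK
KKWWKK
KKWWKK
KKWWKK
KKKKKK
KKKKKK
KKKKKK
KKKKKK
KKKKKK
After op 2 fill(1,3,W) [0 cells changed]:
KKWWKK
KKWWKK
KKWWKK
KKWWKK
KKKKKK
KKKKKK
KKKKKK
KKKKKK
KKKKKK
After op 3 fill(3,2,Y) [8 cells changed]:
KKYYKK
KKYYKK
KKYYKK
KKYYKK
KKKKKK
KKKKKK
KKKKKK
KKKKKK
KKKKKK
After op 4 paint(0,0,W):
WKYYKK
KKYYKK
KKYYKK
KKYYKK
KKKKKK
KKKKKK
KKKKKK
KKKKKK
KKKKKK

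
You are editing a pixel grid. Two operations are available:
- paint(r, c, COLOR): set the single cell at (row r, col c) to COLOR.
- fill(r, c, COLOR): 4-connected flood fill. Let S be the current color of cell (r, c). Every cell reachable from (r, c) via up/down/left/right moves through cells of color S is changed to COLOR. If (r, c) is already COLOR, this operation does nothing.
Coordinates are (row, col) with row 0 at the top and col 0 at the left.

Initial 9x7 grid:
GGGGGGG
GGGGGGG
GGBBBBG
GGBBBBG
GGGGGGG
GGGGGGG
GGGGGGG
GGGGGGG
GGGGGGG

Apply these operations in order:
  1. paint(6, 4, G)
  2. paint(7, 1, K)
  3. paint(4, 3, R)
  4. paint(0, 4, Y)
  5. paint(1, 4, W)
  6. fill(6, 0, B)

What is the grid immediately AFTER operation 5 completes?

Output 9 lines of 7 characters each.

Answer: GGGGYGG
GGGGWGG
GGBBBBG
GGBBBBG
GGGRGGG
GGGGGGG
GGGGGGG
GKGGGGG
GGGGGGG

Derivation:
After op 1 paint(6,4,G):
GGGGGGG
GGGGGGG
GGBBBBG
GGBBBBG
GGGGGGG
GGGGGGG
GGGGGGG
GGGGGGG
GGGGGGG
After op 2 paint(7,1,K):
GGGGGGG
GGGGGGG
GGBBBBG
GGBBBBG
GGGGGGG
GGGGGGG
GGGGGGG
GKGGGGG
GGGGGGG
After op 3 paint(4,3,R):
GGGGGGG
GGGGGGG
GGBBBBG
GGBBBBG
GGGRGGG
GGGGGGG
GGGGGGG
GKGGGGG
GGGGGGG
After op 4 paint(0,4,Y):
GGGGYGG
GGGGGGG
GGBBBBG
GGBBBBG
GGGRGGG
GGGGGGG
GGGGGGG
GKGGGGG
GGGGGGG
After op 5 paint(1,4,W):
GGGGYGG
GGGGWGG
GGBBBBG
GGBBBBG
GGGRGGG
GGGGGGG
GGGGGGG
GKGGGGG
GGGGGGG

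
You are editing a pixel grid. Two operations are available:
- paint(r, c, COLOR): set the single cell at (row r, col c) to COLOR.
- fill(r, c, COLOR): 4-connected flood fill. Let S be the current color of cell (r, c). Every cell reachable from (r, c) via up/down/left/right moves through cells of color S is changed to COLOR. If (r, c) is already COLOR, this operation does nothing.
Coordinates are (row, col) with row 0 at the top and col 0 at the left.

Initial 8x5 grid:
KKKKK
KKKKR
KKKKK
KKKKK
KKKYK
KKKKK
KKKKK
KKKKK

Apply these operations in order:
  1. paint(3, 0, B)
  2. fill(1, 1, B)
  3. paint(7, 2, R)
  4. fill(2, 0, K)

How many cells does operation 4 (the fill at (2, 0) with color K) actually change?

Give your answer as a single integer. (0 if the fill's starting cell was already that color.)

After op 1 paint(3,0,B):
KKKKK
KKKKR
KKKKK
BKKKK
KKKYK
KKKKK
KKKKK
KKKKK
After op 2 fill(1,1,B) [37 cells changed]:
BBBBB
BBBBR
BBBBB
BBBBB
BBBYB
BBBBB
BBBBB
BBBBB
After op 3 paint(7,2,R):
BBBBB
BBBBR
BBBBB
BBBBB
BBBYB
BBBBB
BBBBB
BBRBB
After op 4 fill(2,0,K) [37 cells changed]:
KKKKK
KKKKR
KKKKK
KKKKK
KKKYK
KKKKK
KKKKK
KKRKK

Answer: 37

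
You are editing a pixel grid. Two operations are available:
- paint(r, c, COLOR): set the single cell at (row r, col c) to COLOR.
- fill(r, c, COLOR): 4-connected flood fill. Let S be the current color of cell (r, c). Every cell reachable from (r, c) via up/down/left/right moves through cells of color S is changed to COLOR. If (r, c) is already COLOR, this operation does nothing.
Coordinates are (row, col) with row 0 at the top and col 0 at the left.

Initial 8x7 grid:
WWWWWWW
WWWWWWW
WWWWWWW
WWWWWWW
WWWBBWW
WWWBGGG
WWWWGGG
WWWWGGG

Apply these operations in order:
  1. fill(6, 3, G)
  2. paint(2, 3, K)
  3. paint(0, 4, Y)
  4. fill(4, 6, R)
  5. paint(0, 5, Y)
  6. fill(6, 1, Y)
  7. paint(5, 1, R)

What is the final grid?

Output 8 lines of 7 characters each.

Answer: YYYYYYY
YYYYYYY
YYYKYYY
YYYYYYY
YYYBBYY
YRYBYYY
YYYYYYY
YYYYYYY

Derivation:
After op 1 fill(6,3,G) [44 cells changed]:
GGGGGGG
GGGGGGG
GGGGGGG
GGGGGGG
GGGBBGG
GGGBGGG
GGGGGGG
GGGGGGG
After op 2 paint(2,3,K):
GGGGGGG
GGGGGGG
GGGKGGG
GGGGGGG
GGGBBGG
GGGBGGG
GGGGGGG
GGGGGGG
After op 3 paint(0,4,Y):
GGGGYGG
GGGGGGG
GGGKGGG
GGGGGGG
GGGBBGG
GGGBGGG
GGGGGGG
GGGGGGG
After op 4 fill(4,6,R) [51 cells changed]:
RRRRYRR
RRRRRRR
RRRKRRR
RRRRRRR
RRRBBRR
RRRBRRR
RRRRRRR
RRRRRRR
After op 5 paint(0,5,Y):
RRRRYYR
RRRRRRR
RRRKRRR
RRRRRRR
RRRBBRR
RRRBRRR
RRRRRRR
RRRRRRR
After op 6 fill(6,1,Y) [50 cells changed]:
YYYYYYY
YYYYYYY
YYYKYYY
YYYYYYY
YYYBBYY
YYYBYYY
YYYYYYY
YYYYYYY
After op 7 paint(5,1,R):
YYYYYYY
YYYYYYY
YYYKYYY
YYYYYYY
YYYBBYY
YRYBYYY
YYYYYYY
YYYYYYY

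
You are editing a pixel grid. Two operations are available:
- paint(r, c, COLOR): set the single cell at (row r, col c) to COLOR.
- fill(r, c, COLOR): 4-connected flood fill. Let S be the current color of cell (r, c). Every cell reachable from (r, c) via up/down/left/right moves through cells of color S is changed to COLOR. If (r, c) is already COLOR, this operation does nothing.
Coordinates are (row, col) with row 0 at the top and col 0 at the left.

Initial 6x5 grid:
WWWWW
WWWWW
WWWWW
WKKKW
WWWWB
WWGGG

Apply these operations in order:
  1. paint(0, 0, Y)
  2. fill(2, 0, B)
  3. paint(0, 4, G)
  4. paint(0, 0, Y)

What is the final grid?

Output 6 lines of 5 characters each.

Answer: YBBBG
BBBBB
BBBBB
BKKKB
BBBBB
BBGGG

Derivation:
After op 1 paint(0,0,Y):
YWWWW
WWWWW
WWWWW
WKKKW
WWWWB
WWGGG
After op 2 fill(2,0,B) [22 cells changed]:
YBBBB
BBBBB
BBBBB
BKKKB
BBBBB
BBGGG
After op 3 paint(0,4,G):
YBBBG
BBBBB
BBBBB
BKKKB
BBBBB
BBGGG
After op 4 paint(0,0,Y):
YBBBG
BBBBB
BBBBB
BKKKB
BBBBB
BBGGG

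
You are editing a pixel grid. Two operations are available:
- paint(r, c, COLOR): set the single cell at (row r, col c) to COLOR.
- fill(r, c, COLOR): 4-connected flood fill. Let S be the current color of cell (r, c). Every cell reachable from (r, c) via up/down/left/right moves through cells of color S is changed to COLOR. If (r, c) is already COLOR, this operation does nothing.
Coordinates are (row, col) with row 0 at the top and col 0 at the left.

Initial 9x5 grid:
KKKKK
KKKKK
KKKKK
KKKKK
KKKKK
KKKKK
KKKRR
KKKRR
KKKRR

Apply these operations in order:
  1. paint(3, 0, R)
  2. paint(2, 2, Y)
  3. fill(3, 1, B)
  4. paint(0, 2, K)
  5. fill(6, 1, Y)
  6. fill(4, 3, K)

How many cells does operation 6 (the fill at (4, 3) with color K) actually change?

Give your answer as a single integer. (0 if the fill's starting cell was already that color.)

After op 1 paint(3,0,R):
KKKKK
KKKKK
KKKKK
RKKKK
KKKKK
KKKKK
KKKRR
KKKRR
KKKRR
After op 2 paint(2,2,Y):
KKKKK
KKKKK
KKYKK
RKKKK
KKKKK
KKKKK
KKKRR
KKKRR
KKKRR
After op 3 fill(3,1,B) [37 cells changed]:
BBBBB
BBBBB
BBYBB
RBBBB
BBBBB
BBBBB
BBBRR
BBBRR
BBBRR
After op 4 paint(0,2,K):
BBKBB
BBBBB
BBYBB
RBBBB
BBBBB
BBBBB
BBBRR
BBBRR
BBBRR
After op 5 fill(6,1,Y) [36 cells changed]:
YYKYY
YYYYY
YYYYY
RYYYY
YYYYY
YYYYY
YYYRR
YYYRR
YYYRR
After op 6 fill(4,3,K) [37 cells changed]:
KKKKK
KKKKK
KKKKK
RKKKK
KKKKK
KKKKK
KKKRR
KKKRR
KKKRR

Answer: 37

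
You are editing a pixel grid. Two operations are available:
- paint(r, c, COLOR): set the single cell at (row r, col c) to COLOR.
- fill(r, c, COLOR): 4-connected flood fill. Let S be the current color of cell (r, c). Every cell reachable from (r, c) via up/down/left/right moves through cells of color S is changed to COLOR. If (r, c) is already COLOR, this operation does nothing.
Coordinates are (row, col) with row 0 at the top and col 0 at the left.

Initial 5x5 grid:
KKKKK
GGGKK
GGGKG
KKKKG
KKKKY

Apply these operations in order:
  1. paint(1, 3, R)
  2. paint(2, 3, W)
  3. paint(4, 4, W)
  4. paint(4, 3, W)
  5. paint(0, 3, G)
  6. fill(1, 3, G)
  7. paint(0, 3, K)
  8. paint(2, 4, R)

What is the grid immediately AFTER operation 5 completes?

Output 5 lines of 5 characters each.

After op 1 paint(1,3,R):
KKKKK
GGGRK
GGGKG
KKKKG
KKKKY
After op 2 paint(2,3,W):
KKKKK
GGGRK
GGGWG
KKKKG
KKKKY
After op 3 paint(4,4,W):
KKKKK
GGGRK
GGGWG
KKKKG
KKKKW
After op 4 paint(4,3,W):
KKKKK
GGGRK
GGGWG
KKKKG
KKKWW
After op 5 paint(0,3,G):
KKKGK
GGGRK
GGGWG
KKKKG
KKKWW

Answer: KKKGK
GGGRK
GGGWG
KKKKG
KKKWW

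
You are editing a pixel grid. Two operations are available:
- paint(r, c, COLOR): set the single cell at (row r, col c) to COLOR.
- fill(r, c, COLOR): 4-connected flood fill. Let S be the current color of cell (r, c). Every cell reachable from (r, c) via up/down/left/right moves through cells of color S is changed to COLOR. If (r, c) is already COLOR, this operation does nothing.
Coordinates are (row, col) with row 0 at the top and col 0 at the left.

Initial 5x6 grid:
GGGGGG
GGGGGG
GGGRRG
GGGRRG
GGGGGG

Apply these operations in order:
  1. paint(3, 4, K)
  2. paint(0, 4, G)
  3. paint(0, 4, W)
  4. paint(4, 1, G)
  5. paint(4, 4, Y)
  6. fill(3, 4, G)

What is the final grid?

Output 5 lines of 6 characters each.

Answer: GGGGWG
GGGGGG
GGGRRG
GGGRGG
GGGGYG

Derivation:
After op 1 paint(3,4,K):
GGGGGG
GGGGGG
GGGRRG
GGGRKG
GGGGGG
After op 2 paint(0,4,G):
GGGGGG
GGGGGG
GGGRRG
GGGRKG
GGGGGG
After op 3 paint(0,4,W):
GGGGWG
GGGGGG
GGGRRG
GGGRKG
GGGGGG
After op 4 paint(4,1,G):
GGGGWG
GGGGGG
GGGRRG
GGGRKG
GGGGGG
After op 5 paint(4,4,Y):
GGGGWG
GGGGGG
GGGRRG
GGGRKG
GGGGYG
After op 6 fill(3,4,G) [1 cells changed]:
GGGGWG
GGGGGG
GGGRRG
GGGRGG
GGGGYG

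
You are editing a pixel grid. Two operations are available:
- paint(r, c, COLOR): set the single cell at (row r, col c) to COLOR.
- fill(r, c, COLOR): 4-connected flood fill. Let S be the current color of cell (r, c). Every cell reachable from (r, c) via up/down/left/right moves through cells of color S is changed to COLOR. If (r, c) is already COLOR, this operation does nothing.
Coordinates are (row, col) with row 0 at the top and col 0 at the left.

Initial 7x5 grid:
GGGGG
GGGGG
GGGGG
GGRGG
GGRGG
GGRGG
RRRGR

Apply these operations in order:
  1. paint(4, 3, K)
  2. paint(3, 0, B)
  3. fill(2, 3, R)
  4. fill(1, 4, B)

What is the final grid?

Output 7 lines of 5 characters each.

Answer: BBBBB
BBBBB
BBBBB
BBBBB
BBBKB
BBBBB
BBBBB

Derivation:
After op 1 paint(4,3,K):
GGGGG
GGGGG
GGGGG
GGRGG
GGRKG
GGRGG
RRRGR
After op 2 paint(3,0,B):
GGGGG
GGGGG
GGGGG
BGRGG
GGRKG
GGRGG
RRRGR
After op 3 fill(2,3,R) [26 cells changed]:
RRRRR
RRRRR
RRRRR
BRRRR
RRRKR
RRRRR
RRRRR
After op 4 fill(1,4,B) [33 cells changed]:
BBBBB
BBBBB
BBBBB
BBBBB
BBBKB
BBBBB
BBBBB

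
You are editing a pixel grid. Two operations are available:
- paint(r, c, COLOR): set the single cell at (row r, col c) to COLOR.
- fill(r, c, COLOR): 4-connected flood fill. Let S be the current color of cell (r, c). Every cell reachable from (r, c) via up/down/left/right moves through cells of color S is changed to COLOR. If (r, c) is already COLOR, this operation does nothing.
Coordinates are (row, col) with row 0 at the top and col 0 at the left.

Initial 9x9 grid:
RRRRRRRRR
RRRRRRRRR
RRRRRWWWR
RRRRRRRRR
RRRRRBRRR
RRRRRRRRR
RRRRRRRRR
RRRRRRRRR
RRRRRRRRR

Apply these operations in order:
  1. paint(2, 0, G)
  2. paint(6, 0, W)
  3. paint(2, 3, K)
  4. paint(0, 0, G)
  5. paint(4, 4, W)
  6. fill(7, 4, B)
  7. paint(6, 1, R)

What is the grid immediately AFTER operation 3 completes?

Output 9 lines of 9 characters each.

After op 1 paint(2,0,G):
RRRRRRRRR
RRRRRRRRR
GRRRRWWWR
RRRRRRRRR
RRRRRBRRR
RRRRRRRRR
RRRRRRRRR
RRRRRRRRR
RRRRRRRRR
After op 2 paint(6,0,W):
RRRRRRRRR
RRRRRRRRR
GRRRRWWWR
RRRRRRRRR
RRRRRBRRR
RRRRRRRRR
WRRRRRRRR
RRRRRRRRR
RRRRRRRRR
After op 3 paint(2,3,K):
RRRRRRRRR
RRRRRRRRR
GRRKRWWWR
RRRRRRRRR
RRRRRBRRR
RRRRRRRRR
WRRRRRRRR
RRRRRRRRR
RRRRRRRRR

Answer: RRRRRRRRR
RRRRRRRRR
GRRKRWWWR
RRRRRRRRR
RRRRRBRRR
RRRRRRRRR
WRRRRRRRR
RRRRRRRRR
RRRRRRRRR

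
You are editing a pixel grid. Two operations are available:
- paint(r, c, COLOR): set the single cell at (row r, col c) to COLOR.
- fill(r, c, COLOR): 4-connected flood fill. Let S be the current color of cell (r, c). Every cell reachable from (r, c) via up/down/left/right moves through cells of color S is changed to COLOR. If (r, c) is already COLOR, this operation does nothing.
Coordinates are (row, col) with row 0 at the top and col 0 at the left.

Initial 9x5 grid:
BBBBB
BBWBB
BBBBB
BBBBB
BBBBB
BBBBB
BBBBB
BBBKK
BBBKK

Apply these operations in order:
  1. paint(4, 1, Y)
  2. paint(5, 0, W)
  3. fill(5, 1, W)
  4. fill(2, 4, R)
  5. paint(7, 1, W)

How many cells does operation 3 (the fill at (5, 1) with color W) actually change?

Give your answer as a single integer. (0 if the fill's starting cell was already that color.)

After op 1 paint(4,1,Y):
BBBBB
BBWBB
BBBBB
BBBBB
BYBBB
BBBBB
BBBBB
BBBKK
BBBKK
After op 2 paint(5,0,W):
BBBBB
BBWBB
BBBBB
BBBBB
BYBBB
WBBBB
BBBBB
BBBKK
BBBKK
After op 3 fill(5,1,W) [38 cells changed]:
WWWWW
WWWWW
WWWWW
WWWWW
WYWWW
WWWWW
WWWWW
WWWKK
WWWKK

Answer: 38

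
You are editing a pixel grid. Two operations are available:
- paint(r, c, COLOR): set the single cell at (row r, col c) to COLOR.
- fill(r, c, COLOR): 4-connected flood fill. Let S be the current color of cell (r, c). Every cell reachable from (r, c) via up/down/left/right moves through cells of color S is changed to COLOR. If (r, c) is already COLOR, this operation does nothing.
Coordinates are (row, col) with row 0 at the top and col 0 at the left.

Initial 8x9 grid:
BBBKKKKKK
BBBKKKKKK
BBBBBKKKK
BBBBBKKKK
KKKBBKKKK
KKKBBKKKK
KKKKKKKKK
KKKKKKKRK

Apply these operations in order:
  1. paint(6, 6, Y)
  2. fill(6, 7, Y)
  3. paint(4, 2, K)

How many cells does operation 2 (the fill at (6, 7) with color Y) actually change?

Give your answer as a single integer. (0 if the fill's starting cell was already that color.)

Answer: 50

Derivation:
After op 1 paint(6,6,Y):
BBBKKKKKK
BBBKKKKKK
BBBBBKKKK
BBBBBKKKK
KKKBBKKKK
KKKBBKKKK
KKKKKKYKK
KKKKKKKRK
After op 2 fill(6,7,Y) [50 cells changed]:
BBBYYYYYY
BBBYYYYYY
BBBBBYYYY
BBBBBYYYY
YYYBBYYYY
YYYBBYYYY
YYYYYYYYY
YYYYYYYRY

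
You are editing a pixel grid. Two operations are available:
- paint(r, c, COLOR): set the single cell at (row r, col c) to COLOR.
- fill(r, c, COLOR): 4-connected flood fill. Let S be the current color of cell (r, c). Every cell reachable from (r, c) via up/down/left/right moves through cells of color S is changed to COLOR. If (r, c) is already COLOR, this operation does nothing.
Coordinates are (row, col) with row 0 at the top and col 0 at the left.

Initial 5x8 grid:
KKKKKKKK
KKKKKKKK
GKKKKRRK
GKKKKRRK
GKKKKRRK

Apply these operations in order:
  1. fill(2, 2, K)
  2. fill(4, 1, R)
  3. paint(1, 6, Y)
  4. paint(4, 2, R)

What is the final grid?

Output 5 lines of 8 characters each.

Answer: RRRRRRRR
RRRRRRYR
GRRRRRRR
GRRRRRRR
GRRRRRRR

Derivation:
After op 1 fill(2,2,K) [0 cells changed]:
KKKKKKKK
KKKKKKKK
GKKKKRRK
GKKKKRRK
GKKKKRRK
After op 2 fill(4,1,R) [31 cells changed]:
RRRRRRRR
RRRRRRRR
GRRRRRRR
GRRRRRRR
GRRRRRRR
After op 3 paint(1,6,Y):
RRRRRRRR
RRRRRRYR
GRRRRRRR
GRRRRRRR
GRRRRRRR
After op 4 paint(4,2,R):
RRRRRRRR
RRRRRRYR
GRRRRRRR
GRRRRRRR
GRRRRRRR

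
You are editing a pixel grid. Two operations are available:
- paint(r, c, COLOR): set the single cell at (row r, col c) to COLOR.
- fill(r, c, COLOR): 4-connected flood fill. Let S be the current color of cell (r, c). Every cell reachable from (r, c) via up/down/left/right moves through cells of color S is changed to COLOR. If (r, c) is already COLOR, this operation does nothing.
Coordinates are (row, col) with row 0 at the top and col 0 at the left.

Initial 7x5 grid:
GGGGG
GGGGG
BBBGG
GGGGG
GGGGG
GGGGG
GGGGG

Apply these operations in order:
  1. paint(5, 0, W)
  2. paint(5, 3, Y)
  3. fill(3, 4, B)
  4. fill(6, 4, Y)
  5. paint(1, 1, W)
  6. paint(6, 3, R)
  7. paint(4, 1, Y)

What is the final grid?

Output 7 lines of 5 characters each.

After op 1 paint(5,0,W):
GGGGG
GGGGG
BBBGG
GGGGG
GGGGG
WGGGG
GGGGG
After op 2 paint(5,3,Y):
GGGGG
GGGGG
BBBGG
GGGGG
GGGGG
WGGYG
GGGGG
After op 3 fill(3,4,B) [30 cells changed]:
BBBBB
BBBBB
BBBBB
BBBBB
BBBBB
WBBYB
BBBBB
After op 4 fill(6,4,Y) [33 cells changed]:
YYYYY
YYYYY
YYYYY
YYYYY
YYYYY
WYYYY
YYYYY
After op 5 paint(1,1,W):
YYYYY
YWYYY
YYYYY
YYYYY
YYYYY
WYYYY
YYYYY
After op 6 paint(6,3,R):
YYYYY
YWYYY
YYYYY
YYYYY
YYYYY
WYYYY
YYYRY
After op 7 paint(4,1,Y):
YYYYY
YWYYY
YYYYY
YYYYY
YYYYY
WYYYY
YYYRY

Answer: YYYYY
YWYYY
YYYYY
YYYYY
YYYYY
WYYYY
YYYRY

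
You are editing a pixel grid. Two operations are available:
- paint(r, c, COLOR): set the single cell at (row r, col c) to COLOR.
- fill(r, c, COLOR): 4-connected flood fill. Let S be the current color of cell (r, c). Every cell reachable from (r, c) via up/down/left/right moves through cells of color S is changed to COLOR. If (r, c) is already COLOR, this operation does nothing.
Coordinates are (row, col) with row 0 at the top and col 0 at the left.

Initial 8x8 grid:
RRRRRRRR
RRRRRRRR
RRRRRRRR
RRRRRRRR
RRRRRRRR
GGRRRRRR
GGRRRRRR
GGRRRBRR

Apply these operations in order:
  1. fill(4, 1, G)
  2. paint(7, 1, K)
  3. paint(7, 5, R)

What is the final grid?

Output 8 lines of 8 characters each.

Answer: GGGGGGGG
GGGGGGGG
GGGGGGGG
GGGGGGGG
GGGGGGGG
GGGGGGGG
GGGGGGGG
GKGGGRGG

Derivation:
After op 1 fill(4,1,G) [57 cells changed]:
GGGGGGGG
GGGGGGGG
GGGGGGGG
GGGGGGGG
GGGGGGGG
GGGGGGGG
GGGGGGGG
GGGGGBGG
After op 2 paint(7,1,K):
GGGGGGGG
GGGGGGGG
GGGGGGGG
GGGGGGGG
GGGGGGGG
GGGGGGGG
GGGGGGGG
GKGGGBGG
After op 3 paint(7,5,R):
GGGGGGGG
GGGGGGGG
GGGGGGGG
GGGGGGGG
GGGGGGGG
GGGGGGGG
GGGGGGGG
GKGGGRGG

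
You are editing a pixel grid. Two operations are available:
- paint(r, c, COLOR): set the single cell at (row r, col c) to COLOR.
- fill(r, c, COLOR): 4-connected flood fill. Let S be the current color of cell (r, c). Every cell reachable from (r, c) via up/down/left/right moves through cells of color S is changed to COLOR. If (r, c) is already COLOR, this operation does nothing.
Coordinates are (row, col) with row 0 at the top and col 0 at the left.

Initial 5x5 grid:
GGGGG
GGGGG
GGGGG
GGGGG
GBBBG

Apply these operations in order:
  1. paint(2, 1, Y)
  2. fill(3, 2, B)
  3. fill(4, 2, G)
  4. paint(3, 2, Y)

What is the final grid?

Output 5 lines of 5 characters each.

After op 1 paint(2,1,Y):
GGGGG
GGGGG
GYGGG
GGGGG
GBBBG
After op 2 fill(3,2,B) [21 cells changed]:
BBBBB
BBBBB
BYBBB
BBBBB
BBBBB
After op 3 fill(4,2,G) [24 cells changed]:
GGGGG
GGGGG
GYGGG
GGGGG
GGGGG
After op 4 paint(3,2,Y):
GGGGG
GGGGG
GYGGG
GGYGG
GGGGG

Answer: GGGGG
GGGGG
GYGGG
GGYGG
GGGGG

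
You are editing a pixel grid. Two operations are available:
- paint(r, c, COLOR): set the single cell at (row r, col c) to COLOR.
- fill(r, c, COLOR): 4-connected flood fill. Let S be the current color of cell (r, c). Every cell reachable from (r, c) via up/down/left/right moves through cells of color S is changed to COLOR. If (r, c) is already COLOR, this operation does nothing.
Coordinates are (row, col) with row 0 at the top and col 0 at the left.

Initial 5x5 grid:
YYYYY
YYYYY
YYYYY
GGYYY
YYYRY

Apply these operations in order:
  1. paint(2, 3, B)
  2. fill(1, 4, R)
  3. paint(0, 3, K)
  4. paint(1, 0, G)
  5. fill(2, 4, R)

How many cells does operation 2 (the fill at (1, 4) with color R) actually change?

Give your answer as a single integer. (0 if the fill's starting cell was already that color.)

Answer: 21

Derivation:
After op 1 paint(2,3,B):
YYYYY
YYYYY
YYYBY
GGYYY
YYYRY
After op 2 fill(1,4,R) [21 cells changed]:
RRRRR
RRRRR
RRRBR
GGRRR
RRRRR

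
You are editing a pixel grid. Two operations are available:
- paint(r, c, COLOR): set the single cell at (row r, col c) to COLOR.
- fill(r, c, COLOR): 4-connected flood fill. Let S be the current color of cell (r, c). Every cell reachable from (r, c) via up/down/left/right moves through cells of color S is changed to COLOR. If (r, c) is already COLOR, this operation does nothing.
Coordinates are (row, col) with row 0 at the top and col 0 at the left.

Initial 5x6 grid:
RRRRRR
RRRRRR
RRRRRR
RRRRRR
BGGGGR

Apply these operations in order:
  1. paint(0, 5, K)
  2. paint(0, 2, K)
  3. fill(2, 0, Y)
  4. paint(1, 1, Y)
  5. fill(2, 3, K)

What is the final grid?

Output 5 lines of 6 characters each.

After op 1 paint(0,5,K):
RRRRRK
RRRRRR
RRRRRR
RRRRRR
BGGGGR
After op 2 paint(0,2,K):
RRKRRK
RRRRRR
RRRRRR
RRRRRR
BGGGGR
After op 3 fill(2,0,Y) [23 cells changed]:
YYKYYK
YYYYYY
YYYYYY
YYYYYY
BGGGGY
After op 4 paint(1,1,Y):
YYKYYK
YYYYYY
YYYYYY
YYYYYY
BGGGGY
After op 5 fill(2,3,K) [23 cells changed]:
KKKKKK
KKKKKK
KKKKKK
KKKKKK
BGGGGK

Answer: KKKKKK
KKKKKK
KKKKKK
KKKKKK
BGGGGK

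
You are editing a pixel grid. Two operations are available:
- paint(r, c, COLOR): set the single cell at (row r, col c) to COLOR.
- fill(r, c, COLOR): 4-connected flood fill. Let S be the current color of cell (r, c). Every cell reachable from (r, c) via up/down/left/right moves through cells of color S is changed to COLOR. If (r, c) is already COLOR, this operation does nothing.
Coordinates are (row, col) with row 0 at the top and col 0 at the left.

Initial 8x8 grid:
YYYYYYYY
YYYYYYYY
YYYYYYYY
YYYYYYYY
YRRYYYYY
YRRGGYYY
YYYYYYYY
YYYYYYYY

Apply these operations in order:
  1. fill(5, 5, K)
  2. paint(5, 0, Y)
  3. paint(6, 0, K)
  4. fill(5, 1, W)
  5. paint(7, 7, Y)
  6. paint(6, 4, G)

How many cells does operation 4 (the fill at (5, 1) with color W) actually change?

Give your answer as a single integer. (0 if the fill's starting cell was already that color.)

Answer: 4

Derivation:
After op 1 fill(5,5,K) [58 cells changed]:
KKKKKKKK
KKKKKKKK
KKKKKKKK
KKKKKKKK
KRRKKKKK
KRRGGKKK
KKKKKKKK
KKKKKKKK
After op 2 paint(5,0,Y):
KKKKKKKK
KKKKKKKK
KKKKKKKK
KKKKKKKK
KRRKKKKK
YRRGGKKK
KKKKKKKK
KKKKKKKK
After op 3 paint(6,0,K):
KKKKKKKK
KKKKKKKK
KKKKKKKK
KKKKKKKK
KRRKKKKK
YRRGGKKK
KKKKKKKK
KKKKKKKK
After op 4 fill(5,1,W) [4 cells changed]:
KKKKKKKK
KKKKKKKK
KKKKKKKK
KKKKKKKK
KWWKKKKK
YWWGGKKK
KKKKKKKK
KKKKKKKK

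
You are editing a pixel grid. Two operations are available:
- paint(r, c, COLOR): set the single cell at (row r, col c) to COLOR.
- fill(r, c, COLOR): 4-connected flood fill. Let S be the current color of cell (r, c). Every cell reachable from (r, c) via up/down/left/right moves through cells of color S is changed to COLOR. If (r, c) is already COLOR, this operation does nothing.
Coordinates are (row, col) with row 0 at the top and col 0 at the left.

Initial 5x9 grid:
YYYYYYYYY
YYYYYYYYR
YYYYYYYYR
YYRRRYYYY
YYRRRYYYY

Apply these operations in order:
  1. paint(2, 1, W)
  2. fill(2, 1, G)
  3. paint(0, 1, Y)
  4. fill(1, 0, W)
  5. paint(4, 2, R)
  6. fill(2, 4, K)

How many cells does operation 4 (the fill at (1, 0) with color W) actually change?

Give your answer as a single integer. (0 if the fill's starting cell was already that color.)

After op 1 paint(2,1,W):
YYYYYYYYY
YYYYYYYYR
YWYYYYYYR
YYRRRYYYY
YYRRRYYYY
After op 2 fill(2,1,G) [1 cells changed]:
YYYYYYYYY
YYYYYYYYR
YGYYYYYYR
YYRRRYYYY
YYRRRYYYY
After op 3 paint(0,1,Y):
YYYYYYYYY
YYYYYYYYR
YGYYYYYYR
YYRRRYYYY
YYRRRYYYY
After op 4 fill(1,0,W) [36 cells changed]:
WWWWWWWWW
WWWWWWWWR
WGWWWWWWR
WWRRRWWWW
WWRRRWWWW

Answer: 36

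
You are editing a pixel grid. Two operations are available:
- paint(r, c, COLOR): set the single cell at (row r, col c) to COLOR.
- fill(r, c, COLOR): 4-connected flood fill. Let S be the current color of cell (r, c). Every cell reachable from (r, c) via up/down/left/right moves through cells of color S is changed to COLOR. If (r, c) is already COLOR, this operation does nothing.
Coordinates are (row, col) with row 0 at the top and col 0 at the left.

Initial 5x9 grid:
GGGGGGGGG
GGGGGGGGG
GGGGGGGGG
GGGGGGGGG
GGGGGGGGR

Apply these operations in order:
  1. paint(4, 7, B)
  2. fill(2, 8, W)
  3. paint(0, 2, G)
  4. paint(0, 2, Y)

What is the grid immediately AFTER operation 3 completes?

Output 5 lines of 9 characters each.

After op 1 paint(4,7,B):
GGGGGGGGG
GGGGGGGGG
GGGGGGGGG
GGGGGGGGG
GGGGGGGBR
After op 2 fill(2,8,W) [43 cells changed]:
WWWWWWWWW
WWWWWWWWW
WWWWWWWWW
WWWWWWWWW
WWWWWWWBR
After op 3 paint(0,2,G):
WWGWWWWWW
WWWWWWWWW
WWWWWWWWW
WWWWWWWWW
WWWWWWWBR

Answer: WWGWWWWWW
WWWWWWWWW
WWWWWWWWW
WWWWWWWWW
WWWWWWWBR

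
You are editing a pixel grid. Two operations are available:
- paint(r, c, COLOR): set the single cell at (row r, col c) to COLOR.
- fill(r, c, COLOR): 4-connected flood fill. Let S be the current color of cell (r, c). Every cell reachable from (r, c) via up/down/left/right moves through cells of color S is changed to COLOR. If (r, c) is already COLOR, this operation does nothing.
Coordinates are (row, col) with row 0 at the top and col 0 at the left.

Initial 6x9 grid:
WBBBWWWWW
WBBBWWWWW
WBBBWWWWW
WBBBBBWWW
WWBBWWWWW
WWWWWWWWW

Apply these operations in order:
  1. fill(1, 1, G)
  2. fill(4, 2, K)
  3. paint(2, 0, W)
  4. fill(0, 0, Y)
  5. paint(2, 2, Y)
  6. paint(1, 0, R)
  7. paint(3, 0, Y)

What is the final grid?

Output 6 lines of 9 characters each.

After op 1 fill(1,1,G) [16 cells changed]:
WGGGWWWWW
WGGGWWWWW
WGGGWWWWW
WGGGGGWWW
WWGGWWWWW
WWWWWWWWW
After op 2 fill(4,2,K) [16 cells changed]:
WKKKWWWWW
WKKKWWWWW
WKKKWWWWW
WKKKKKWWW
WWKKWWWWW
WWWWWWWWW
After op 3 paint(2,0,W):
WKKKWWWWW
WKKKWWWWW
WKKKWWWWW
WKKKKKWWW
WWKKWWWWW
WWWWWWWWW
After op 4 fill(0,0,Y) [38 cells changed]:
YKKKYYYYY
YKKKYYYYY
YKKKYYYYY
YKKKKKYYY
YYKKYYYYY
YYYYYYYYY
After op 5 paint(2,2,Y):
YKKKYYYYY
YKKKYYYYY
YKYKYYYYY
YKKKKKYYY
YYKKYYYYY
YYYYYYYYY
After op 6 paint(1,0,R):
YKKKYYYYY
RKKKYYYYY
YKYKYYYYY
YKKKKKYYY
YYKKYYYYY
YYYYYYYYY
After op 7 paint(3,0,Y):
YKKKYYYYY
RKKKYYYYY
YKYKYYYYY
YKKKKKYYY
YYKKYYYYY
YYYYYYYYY

Answer: YKKKYYYYY
RKKKYYYYY
YKYKYYYYY
YKKKKKYYY
YYKKYYYYY
YYYYYYYYY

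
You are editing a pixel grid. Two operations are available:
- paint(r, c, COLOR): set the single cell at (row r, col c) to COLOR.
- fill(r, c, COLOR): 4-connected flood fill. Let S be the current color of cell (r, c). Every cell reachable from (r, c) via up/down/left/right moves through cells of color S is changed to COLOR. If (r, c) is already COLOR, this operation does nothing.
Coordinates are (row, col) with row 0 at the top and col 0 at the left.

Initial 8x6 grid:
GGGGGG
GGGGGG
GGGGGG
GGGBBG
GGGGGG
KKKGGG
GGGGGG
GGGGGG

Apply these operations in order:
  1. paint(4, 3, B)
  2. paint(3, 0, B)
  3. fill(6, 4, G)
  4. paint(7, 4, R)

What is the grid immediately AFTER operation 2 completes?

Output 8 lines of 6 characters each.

After op 1 paint(4,3,B):
GGGGGG
GGGGGG
GGGGGG
GGGBBG
GGGBGG
KKKGGG
GGGGGG
GGGGGG
After op 2 paint(3,0,B):
GGGGGG
GGGGGG
GGGGGG
BGGBBG
GGGBGG
KKKGGG
GGGGGG
GGGGGG

Answer: GGGGGG
GGGGGG
GGGGGG
BGGBBG
GGGBGG
KKKGGG
GGGGGG
GGGGGG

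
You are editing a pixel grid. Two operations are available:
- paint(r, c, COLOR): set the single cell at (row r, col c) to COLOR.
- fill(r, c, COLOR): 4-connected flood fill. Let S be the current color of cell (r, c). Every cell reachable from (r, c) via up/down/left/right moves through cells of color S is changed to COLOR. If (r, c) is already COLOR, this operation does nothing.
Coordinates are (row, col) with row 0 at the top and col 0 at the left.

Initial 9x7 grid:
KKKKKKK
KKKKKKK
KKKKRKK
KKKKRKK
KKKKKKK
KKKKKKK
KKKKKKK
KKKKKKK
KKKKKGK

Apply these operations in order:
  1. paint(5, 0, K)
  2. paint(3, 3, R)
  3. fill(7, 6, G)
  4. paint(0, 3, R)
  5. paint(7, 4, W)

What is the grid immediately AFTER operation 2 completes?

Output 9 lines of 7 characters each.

After op 1 paint(5,0,K):
KKKKKKK
KKKKKKK
KKKKRKK
KKKKRKK
KKKKKKK
KKKKKKK
KKKKKKK
KKKKKKK
KKKKKGK
After op 2 paint(3,3,R):
KKKKKKK
KKKKKKK
KKKKRKK
KKKRRKK
KKKKKKK
KKKKKKK
KKKKKKK
KKKKKKK
KKKKKGK

Answer: KKKKKKK
KKKKKKK
KKKKRKK
KKKRRKK
KKKKKKK
KKKKKKK
KKKKKKK
KKKKKKK
KKKKKGK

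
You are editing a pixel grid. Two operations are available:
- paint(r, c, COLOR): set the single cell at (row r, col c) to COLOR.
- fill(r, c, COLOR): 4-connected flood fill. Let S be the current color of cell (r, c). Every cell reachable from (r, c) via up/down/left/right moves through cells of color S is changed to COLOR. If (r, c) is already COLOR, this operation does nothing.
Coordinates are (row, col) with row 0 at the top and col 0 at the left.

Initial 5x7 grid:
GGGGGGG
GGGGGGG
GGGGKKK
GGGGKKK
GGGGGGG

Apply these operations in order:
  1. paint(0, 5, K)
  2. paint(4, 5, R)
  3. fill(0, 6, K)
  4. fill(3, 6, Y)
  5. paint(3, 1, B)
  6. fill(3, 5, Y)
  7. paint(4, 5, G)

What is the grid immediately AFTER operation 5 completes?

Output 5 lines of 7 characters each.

After op 1 paint(0,5,K):
GGGGGKG
GGGGGGG
GGGGKKK
GGGGKKK
GGGGGGG
After op 2 paint(4,5,R):
GGGGGKG
GGGGGGG
GGGGKKK
GGGGKKK
GGGGGRG
After op 3 fill(0,6,K) [26 cells changed]:
KKKKKKK
KKKKKKK
KKKKKKK
KKKKKKK
KKKKKRG
After op 4 fill(3,6,Y) [33 cells changed]:
YYYYYYY
YYYYYYY
YYYYYYY
YYYYYYY
YYYYYRG
After op 5 paint(3,1,B):
YYYYYYY
YYYYYYY
YYYYYYY
YBYYYYY
YYYYYRG

Answer: YYYYYYY
YYYYYYY
YYYYYYY
YBYYYYY
YYYYYRG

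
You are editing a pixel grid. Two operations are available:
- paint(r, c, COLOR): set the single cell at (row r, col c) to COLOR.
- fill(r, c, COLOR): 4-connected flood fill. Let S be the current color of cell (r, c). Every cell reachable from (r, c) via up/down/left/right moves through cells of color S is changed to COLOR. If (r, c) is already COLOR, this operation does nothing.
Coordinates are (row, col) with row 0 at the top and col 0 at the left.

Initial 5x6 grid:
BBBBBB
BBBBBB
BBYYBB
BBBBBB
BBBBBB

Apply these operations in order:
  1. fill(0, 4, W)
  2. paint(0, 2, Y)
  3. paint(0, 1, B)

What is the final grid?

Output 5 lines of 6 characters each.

Answer: WBYWWW
WWWWWW
WWYYWW
WWWWWW
WWWWWW

Derivation:
After op 1 fill(0,4,W) [28 cells changed]:
WWWWWW
WWWWWW
WWYYWW
WWWWWW
WWWWWW
After op 2 paint(0,2,Y):
WWYWWW
WWWWWW
WWYYWW
WWWWWW
WWWWWW
After op 3 paint(0,1,B):
WBYWWW
WWWWWW
WWYYWW
WWWWWW
WWWWWW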